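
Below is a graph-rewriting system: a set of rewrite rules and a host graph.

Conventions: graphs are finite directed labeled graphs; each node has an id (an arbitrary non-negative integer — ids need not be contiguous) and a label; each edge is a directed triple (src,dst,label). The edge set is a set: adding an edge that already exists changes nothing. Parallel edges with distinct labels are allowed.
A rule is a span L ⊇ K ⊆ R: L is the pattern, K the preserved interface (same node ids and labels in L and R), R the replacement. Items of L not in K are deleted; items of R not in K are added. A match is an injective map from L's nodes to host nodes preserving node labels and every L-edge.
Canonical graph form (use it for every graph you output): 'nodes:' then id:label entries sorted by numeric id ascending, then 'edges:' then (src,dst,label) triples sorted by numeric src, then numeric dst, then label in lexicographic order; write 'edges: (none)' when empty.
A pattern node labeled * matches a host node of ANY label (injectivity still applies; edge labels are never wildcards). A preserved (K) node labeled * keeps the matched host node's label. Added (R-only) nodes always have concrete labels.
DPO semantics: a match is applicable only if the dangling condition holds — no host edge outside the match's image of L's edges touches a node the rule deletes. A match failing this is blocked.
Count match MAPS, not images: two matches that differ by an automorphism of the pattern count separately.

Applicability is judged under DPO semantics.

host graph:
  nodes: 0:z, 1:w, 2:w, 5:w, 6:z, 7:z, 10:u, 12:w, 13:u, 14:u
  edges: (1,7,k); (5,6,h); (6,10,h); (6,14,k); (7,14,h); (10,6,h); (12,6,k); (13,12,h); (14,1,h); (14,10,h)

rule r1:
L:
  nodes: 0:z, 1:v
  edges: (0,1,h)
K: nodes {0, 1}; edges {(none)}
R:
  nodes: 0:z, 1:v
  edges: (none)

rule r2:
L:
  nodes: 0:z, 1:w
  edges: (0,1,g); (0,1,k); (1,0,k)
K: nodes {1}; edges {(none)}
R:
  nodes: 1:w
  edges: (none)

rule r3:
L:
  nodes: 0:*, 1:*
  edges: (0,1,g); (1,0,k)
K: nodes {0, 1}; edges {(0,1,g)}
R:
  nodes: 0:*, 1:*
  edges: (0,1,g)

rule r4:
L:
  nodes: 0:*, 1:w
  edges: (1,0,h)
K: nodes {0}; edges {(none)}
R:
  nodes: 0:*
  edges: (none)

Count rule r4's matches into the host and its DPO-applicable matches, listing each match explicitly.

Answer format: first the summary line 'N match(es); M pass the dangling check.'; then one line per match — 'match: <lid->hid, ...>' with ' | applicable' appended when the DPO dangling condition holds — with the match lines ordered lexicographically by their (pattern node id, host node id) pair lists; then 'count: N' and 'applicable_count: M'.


1 match(es); 1 pass the dangling check.
match: 0->6, 1->5 | applicable
count: 1
applicable_count: 1


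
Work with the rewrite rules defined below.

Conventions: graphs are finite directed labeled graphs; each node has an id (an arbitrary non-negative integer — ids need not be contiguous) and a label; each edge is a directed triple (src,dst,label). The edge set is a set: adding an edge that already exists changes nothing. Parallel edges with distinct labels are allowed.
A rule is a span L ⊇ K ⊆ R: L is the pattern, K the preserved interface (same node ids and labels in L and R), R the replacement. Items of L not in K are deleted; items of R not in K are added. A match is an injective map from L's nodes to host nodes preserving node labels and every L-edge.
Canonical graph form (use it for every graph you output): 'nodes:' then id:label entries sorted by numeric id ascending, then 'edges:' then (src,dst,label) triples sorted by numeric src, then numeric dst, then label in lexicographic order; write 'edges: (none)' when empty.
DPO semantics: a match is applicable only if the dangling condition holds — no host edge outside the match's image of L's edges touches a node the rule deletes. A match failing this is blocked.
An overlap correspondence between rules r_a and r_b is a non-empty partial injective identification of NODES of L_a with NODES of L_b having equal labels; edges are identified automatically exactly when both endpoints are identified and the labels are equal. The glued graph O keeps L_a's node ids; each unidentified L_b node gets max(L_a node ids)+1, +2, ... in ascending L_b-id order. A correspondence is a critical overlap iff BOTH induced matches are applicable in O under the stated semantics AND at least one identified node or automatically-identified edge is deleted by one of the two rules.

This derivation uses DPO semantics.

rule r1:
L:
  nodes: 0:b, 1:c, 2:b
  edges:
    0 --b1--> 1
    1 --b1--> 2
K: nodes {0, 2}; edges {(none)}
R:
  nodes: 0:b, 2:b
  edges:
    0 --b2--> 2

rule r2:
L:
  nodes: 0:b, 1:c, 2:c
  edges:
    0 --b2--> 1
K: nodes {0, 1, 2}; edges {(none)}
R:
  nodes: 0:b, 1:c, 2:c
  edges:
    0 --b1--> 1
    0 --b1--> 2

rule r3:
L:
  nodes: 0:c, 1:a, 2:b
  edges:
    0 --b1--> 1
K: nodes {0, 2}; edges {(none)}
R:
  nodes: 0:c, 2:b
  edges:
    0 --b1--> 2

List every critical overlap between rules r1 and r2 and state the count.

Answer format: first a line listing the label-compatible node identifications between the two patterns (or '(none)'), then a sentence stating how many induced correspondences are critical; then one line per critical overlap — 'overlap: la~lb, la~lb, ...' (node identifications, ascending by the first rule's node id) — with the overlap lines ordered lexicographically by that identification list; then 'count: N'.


label-compatible node identifications between L(r1) and L(r2): 0~0, 1~1, 1~2, 2~0
3 of the induced correspondences are critical overlaps of r1 and r2.
overlap: 0~0, 1~2
overlap: 1~2
overlap: 1~2, 2~0
count: 3


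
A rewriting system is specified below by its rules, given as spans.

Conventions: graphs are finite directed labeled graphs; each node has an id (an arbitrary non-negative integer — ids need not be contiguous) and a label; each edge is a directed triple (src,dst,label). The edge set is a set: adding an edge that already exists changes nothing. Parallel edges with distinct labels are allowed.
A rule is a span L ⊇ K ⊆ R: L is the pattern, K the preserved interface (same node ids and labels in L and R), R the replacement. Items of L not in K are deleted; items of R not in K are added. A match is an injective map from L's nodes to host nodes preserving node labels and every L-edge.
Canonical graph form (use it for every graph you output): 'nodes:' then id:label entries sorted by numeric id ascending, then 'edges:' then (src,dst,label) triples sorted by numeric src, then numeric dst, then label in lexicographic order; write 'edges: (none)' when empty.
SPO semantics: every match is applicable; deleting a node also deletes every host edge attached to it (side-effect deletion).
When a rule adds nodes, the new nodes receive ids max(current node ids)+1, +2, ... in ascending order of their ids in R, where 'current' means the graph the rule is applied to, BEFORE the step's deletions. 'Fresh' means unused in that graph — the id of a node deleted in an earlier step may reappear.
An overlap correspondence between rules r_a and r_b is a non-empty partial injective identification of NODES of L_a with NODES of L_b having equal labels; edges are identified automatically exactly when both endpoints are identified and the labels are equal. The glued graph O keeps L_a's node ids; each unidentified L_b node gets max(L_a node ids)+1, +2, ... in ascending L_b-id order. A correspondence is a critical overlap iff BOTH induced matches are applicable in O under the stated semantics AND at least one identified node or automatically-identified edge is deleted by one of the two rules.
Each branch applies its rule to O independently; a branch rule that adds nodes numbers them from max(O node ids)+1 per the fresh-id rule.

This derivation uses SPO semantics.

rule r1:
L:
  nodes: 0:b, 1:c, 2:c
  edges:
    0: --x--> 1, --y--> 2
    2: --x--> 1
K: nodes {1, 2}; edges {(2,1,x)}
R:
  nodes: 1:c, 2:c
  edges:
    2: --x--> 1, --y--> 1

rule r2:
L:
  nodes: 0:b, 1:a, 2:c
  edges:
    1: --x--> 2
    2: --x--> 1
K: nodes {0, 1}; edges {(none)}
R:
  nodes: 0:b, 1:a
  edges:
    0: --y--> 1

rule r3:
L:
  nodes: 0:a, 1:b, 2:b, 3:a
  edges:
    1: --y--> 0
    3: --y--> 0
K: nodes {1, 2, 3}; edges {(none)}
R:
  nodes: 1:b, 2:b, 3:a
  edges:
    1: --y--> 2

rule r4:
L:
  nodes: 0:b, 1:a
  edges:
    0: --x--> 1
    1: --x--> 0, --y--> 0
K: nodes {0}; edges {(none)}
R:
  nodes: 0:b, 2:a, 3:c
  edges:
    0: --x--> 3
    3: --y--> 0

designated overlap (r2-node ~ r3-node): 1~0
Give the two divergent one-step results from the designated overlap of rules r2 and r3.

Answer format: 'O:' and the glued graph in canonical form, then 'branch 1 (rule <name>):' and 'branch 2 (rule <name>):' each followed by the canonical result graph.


O:
nodes: 0:b, 1:a, 2:c, 3:b, 4:b, 5:a
edges: (1,2,x); (2,1,x); (3,1,y); (5,1,y)
branch 1 (rule r2):
nodes: 0:b, 1:a, 3:b, 4:b, 5:a
edges: (0,1,y); (3,1,y); (5,1,y)
branch 2 (rule r3):
nodes: 0:b, 2:c, 3:b, 4:b, 5:a
edges: (3,4,y)


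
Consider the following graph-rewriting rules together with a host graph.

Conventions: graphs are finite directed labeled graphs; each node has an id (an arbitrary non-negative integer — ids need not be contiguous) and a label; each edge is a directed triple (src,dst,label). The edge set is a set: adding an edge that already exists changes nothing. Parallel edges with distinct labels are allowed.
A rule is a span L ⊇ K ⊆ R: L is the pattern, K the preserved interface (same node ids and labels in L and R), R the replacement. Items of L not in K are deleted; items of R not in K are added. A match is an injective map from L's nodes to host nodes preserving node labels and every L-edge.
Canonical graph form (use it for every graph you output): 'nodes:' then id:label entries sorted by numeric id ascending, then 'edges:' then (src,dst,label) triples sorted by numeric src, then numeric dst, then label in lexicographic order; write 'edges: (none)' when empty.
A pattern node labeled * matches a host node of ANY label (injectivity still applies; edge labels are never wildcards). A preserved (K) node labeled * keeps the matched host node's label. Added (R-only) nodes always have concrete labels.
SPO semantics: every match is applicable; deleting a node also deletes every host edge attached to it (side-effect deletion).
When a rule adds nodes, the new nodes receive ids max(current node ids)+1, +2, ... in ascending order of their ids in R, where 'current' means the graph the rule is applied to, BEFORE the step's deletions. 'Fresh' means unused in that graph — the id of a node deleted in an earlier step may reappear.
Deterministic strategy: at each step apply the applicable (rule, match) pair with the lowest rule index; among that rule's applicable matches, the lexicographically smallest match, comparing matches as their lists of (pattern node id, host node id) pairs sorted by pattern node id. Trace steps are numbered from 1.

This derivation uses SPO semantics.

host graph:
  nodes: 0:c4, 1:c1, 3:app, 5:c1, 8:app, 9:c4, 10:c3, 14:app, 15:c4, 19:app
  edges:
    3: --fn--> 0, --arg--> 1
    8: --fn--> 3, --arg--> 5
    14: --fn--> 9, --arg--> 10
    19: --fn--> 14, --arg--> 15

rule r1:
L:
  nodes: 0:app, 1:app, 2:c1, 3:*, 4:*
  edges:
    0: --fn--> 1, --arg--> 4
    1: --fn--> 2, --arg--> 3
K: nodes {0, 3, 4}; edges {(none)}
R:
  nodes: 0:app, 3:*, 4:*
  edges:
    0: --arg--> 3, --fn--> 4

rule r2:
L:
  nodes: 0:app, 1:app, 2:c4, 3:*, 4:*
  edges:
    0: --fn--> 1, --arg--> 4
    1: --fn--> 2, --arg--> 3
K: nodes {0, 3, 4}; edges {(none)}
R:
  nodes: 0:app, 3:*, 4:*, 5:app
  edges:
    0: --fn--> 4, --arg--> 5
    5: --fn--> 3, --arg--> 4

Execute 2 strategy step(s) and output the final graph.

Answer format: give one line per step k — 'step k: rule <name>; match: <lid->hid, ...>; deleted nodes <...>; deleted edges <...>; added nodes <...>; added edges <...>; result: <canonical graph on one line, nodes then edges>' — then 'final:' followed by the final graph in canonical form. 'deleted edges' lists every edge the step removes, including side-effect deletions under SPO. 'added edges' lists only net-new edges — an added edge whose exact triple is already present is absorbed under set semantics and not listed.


step 1: rule r2; match: 0->8, 1->3, 2->0, 3->1, 4->5; deleted nodes 0, 3; deleted edges (3,0,fn); (3,1,arg); (8,3,fn); (8,5,arg); added nodes 20; added edges (8,5,fn); (8,20,arg); (20,1,fn); (20,5,arg); result: nodes: 1:c1, 5:c1, 8:app, 9:c4, 10:c3, 14:app, 15:c4, 19:app, 20:app edges: (8,5,fn); (8,20,arg); (14,9,fn); (14,10,arg); (19,14,fn); (19,15,arg); (20,1,fn); (20,5,arg)
step 2: rule r2; match: 0->19, 1->14, 2->9, 3->10, 4->15; deleted nodes 9, 14; deleted edges (14,9,fn); (14,10,arg); (19,14,fn); (19,15,arg); added nodes 21; added edges (19,15,fn); (19,21,arg); (21,10,fn); (21,15,arg); result: nodes: 1:c1, 5:c1, 8:app, 10:c3, 15:c4, 19:app, 20:app, 21:app edges: (8,5,fn); (8,20,arg); (19,15,fn); (19,21,arg); (20,1,fn); (20,5,arg); (21,10,fn); (21,15,arg)
final:
nodes: 1:c1, 5:c1, 8:app, 10:c3, 15:c4, 19:app, 20:app, 21:app
edges: (8,5,fn); (8,20,arg); (19,15,fn); (19,21,arg); (20,1,fn); (20,5,arg); (21,10,fn); (21,15,arg)


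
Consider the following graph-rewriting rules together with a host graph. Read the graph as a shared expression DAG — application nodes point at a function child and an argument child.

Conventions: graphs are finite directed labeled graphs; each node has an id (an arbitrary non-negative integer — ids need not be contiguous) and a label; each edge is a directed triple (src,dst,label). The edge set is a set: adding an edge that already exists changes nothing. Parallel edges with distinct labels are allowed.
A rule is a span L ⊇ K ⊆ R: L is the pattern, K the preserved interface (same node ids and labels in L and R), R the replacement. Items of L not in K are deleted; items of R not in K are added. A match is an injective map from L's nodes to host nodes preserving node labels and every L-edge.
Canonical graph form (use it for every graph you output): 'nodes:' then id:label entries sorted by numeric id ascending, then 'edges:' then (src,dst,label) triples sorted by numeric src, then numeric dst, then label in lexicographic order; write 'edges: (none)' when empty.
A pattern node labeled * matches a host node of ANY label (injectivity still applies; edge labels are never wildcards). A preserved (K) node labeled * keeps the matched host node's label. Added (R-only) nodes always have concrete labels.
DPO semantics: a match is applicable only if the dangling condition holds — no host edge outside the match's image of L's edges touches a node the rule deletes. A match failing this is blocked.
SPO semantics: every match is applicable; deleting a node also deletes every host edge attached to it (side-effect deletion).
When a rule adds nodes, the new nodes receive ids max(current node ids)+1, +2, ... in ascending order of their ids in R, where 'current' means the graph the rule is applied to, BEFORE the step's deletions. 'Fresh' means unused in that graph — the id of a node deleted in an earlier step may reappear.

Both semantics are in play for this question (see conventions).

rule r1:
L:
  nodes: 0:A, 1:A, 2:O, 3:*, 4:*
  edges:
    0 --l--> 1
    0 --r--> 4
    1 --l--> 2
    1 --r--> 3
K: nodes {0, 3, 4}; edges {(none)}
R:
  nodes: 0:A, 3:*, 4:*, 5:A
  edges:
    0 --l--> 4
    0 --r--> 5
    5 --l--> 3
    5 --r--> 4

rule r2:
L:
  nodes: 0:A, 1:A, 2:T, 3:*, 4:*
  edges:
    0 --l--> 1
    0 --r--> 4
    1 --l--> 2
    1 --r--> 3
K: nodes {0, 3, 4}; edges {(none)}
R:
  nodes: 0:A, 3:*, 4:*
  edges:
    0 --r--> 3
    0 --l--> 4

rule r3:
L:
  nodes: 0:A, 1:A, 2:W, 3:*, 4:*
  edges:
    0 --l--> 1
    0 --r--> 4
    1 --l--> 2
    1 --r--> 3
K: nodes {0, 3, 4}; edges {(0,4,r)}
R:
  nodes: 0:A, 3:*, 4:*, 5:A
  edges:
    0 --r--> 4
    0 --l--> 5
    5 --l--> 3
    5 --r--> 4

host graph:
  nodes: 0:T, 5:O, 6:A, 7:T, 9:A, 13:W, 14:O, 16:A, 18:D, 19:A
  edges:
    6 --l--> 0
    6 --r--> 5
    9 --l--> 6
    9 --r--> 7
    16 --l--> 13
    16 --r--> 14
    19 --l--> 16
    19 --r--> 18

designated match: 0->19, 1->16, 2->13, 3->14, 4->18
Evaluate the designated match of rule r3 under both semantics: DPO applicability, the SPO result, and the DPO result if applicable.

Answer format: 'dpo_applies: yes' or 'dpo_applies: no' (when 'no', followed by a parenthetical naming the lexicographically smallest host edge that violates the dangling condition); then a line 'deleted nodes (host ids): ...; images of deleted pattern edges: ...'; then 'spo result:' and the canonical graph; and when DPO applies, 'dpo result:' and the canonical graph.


dpo_applies: yes
deleted nodes (host ids): 13, 16; images of deleted pattern edges: (16,13,l); (16,14,r); (19,16,l)
spo result:
nodes: 0:T, 5:O, 6:A, 7:T, 9:A, 14:O, 18:D, 19:A, 20:A
edges: (6,0,l); (6,5,r); (9,6,l); (9,7,r); (19,18,r); (19,20,l); (20,14,l); (20,18,r)
dpo result:
nodes: 0:T, 5:O, 6:A, 7:T, 9:A, 14:O, 18:D, 19:A, 20:A
edges: (6,0,l); (6,5,r); (9,6,l); (9,7,r); (19,18,r); (19,20,l); (20,14,l); (20,18,r)


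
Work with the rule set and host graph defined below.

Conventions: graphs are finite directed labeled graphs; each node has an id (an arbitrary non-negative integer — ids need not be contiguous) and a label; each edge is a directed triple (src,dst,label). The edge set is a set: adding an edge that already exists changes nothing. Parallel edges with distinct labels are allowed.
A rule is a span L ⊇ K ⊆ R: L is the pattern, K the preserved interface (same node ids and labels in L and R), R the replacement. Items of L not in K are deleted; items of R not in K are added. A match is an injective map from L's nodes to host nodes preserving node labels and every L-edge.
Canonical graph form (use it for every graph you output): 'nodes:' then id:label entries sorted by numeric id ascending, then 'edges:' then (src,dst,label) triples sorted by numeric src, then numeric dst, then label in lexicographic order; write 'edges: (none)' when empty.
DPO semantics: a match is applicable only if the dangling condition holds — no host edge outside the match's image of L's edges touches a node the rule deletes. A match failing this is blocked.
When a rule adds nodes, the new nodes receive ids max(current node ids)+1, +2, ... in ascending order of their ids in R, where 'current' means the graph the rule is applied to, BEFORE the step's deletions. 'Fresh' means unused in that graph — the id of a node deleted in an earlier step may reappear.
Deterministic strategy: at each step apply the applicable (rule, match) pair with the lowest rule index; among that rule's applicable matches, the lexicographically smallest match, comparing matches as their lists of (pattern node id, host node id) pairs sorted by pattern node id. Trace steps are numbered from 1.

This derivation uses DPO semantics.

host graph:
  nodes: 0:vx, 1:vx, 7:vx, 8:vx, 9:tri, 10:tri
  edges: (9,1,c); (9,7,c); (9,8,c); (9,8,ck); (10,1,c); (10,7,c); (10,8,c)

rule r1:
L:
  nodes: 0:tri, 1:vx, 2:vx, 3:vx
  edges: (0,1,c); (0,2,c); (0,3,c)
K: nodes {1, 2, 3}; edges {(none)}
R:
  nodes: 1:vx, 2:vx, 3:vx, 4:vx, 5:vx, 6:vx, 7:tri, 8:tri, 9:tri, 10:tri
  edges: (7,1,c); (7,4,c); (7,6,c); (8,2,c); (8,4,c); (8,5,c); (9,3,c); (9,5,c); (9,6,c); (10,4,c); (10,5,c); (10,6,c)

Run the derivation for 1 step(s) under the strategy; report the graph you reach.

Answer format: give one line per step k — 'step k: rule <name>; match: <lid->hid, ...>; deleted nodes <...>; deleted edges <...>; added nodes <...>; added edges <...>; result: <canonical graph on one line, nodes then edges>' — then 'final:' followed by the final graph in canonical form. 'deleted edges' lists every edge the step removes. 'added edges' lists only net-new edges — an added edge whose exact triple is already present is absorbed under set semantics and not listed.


step 1: rule r1; match: 0->10, 1->1, 2->7, 3->8; deleted nodes 10; deleted edges (10,1,c); (10,7,c); (10,8,c); added nodes 11, 12, 13, 14, 15, 16, 17; added edges (14,1,c); (14,11,c); (14,13,c); (15,7,c); (15,11,c); (15,12,c); (16,8,c); (16,12,c); (16,13,c); (17,11,c); (17,12,c); (17,13,c); result: nodes: 0:vx, 1:vx, 7:vx, 8:vx, 9:tri, 11:vx, 12:vx, 13:vx, 14:tri, 15:tri, 16:tri, 17:tri edges: (9,1,c); (9,7,c); (9,8,c); (9,8,ck); (14,1,c); (14,11,c); (14,13,c); (15,7,c); (15,11,c); (15,12,c); (16,8,c); (16,12,c); (16,13,c); (17,11,c); (17,12,c); (17,13,c)
final:
nodes: 0:vx, 1:vx, 7:vx, 8:vx, 9:tri, 11:vx, 12:vx, 13:vx, 14:tri, 15:tri, 16:tri, 17:tri
edges: (9,1,c); (9,7,c); (9,8,c); (9,8,ck); (14,1,c); (14,11,c); (14,13,c); (15,7,c); (15,11,c); (15,12,c); (16,8,c); (16,12,c); (16,13,c); (17,11,c); (17,12,c); (17,13,c)


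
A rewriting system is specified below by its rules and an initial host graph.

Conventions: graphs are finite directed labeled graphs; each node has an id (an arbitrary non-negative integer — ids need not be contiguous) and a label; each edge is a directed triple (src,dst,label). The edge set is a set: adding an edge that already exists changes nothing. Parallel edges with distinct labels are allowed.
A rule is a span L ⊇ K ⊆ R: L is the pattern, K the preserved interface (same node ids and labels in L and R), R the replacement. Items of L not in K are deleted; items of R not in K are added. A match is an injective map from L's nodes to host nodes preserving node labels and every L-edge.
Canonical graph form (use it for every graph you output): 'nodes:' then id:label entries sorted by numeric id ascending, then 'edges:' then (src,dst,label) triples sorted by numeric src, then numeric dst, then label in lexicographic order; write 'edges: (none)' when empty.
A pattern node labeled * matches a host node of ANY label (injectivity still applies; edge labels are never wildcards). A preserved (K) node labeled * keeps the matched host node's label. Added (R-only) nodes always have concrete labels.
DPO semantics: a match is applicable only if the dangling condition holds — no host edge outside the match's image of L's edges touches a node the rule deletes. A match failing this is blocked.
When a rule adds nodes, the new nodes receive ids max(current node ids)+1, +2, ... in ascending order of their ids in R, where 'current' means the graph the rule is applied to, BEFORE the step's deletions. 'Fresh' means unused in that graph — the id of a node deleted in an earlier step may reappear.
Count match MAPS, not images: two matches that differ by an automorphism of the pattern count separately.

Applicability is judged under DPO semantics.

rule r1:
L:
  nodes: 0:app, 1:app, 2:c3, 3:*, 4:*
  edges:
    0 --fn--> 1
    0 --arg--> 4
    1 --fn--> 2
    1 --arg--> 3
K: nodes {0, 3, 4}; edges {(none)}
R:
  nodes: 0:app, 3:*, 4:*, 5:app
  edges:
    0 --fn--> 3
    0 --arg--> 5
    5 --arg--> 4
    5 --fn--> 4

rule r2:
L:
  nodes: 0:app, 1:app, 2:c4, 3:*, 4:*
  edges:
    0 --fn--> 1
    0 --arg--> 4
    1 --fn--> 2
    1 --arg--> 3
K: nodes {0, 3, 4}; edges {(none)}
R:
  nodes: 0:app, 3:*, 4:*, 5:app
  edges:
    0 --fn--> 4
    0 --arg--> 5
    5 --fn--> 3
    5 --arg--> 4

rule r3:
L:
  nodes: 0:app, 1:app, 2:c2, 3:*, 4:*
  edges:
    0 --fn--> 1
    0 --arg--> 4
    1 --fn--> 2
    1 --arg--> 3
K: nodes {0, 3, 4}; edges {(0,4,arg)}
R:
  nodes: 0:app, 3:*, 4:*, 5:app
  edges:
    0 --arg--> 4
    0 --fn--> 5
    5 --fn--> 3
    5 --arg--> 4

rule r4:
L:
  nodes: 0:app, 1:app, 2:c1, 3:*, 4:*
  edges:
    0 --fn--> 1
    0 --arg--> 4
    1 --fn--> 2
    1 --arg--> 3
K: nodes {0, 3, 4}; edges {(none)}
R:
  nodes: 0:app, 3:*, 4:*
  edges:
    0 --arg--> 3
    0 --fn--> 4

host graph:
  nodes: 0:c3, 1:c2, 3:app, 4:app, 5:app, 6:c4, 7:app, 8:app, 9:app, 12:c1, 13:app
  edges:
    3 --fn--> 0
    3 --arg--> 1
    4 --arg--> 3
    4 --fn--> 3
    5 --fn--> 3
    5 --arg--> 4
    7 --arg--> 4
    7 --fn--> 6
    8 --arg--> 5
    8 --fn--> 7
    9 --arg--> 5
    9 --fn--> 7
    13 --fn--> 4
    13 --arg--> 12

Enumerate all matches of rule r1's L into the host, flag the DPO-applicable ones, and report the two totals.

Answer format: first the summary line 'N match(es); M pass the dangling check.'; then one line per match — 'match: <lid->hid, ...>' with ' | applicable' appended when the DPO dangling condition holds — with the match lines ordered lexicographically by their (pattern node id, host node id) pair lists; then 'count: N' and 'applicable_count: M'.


1 match(es); 0 pass the dangling check.
match: 0->5, 1->3, 2->0, 3->1, 4->4
count: 1
applicable_count: 0


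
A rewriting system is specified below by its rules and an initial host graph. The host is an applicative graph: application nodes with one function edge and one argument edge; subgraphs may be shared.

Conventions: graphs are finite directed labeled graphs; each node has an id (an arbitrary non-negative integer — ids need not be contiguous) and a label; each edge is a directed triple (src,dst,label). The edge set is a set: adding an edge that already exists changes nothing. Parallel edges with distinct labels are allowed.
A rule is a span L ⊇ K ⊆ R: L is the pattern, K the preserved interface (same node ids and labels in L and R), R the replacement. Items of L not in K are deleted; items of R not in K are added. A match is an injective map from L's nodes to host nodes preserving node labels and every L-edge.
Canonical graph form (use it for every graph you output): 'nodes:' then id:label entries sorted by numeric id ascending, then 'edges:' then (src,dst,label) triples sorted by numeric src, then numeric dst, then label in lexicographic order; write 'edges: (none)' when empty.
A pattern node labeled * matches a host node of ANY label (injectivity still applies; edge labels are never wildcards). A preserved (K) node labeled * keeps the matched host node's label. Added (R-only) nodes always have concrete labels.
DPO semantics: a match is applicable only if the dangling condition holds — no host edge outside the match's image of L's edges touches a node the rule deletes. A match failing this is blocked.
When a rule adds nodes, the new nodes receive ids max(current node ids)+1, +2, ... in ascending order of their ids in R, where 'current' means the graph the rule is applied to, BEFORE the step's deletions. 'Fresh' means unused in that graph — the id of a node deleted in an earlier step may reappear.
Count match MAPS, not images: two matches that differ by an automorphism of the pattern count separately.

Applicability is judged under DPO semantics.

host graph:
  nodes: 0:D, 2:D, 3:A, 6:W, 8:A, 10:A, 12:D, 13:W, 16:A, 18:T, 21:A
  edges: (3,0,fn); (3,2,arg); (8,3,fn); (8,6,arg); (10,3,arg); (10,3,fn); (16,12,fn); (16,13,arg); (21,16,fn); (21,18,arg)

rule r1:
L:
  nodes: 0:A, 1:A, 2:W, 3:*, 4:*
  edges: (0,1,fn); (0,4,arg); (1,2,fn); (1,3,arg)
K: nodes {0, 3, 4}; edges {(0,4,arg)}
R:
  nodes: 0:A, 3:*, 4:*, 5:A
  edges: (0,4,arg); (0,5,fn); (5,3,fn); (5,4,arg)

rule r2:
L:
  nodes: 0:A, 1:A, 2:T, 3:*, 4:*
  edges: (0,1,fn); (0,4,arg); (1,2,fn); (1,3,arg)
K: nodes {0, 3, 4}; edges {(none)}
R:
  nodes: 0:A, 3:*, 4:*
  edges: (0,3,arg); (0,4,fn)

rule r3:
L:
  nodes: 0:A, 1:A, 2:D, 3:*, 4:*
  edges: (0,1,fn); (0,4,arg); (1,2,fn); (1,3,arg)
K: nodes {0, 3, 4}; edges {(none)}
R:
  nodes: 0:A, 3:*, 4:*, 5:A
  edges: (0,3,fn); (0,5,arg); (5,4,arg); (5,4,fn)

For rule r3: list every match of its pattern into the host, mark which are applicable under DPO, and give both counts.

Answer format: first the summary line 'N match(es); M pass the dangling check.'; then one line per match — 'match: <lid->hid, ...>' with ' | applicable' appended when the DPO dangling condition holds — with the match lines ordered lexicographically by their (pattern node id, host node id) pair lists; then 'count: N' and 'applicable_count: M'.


2 match(es); 1 pass the dangling check.
match: 0->8, 1->3, 2->0, 3->2, 4->6
match: 0->21, 1->16, 2->12, 3->13, 4->18 | applicable
count: 2
applicable_count: 1


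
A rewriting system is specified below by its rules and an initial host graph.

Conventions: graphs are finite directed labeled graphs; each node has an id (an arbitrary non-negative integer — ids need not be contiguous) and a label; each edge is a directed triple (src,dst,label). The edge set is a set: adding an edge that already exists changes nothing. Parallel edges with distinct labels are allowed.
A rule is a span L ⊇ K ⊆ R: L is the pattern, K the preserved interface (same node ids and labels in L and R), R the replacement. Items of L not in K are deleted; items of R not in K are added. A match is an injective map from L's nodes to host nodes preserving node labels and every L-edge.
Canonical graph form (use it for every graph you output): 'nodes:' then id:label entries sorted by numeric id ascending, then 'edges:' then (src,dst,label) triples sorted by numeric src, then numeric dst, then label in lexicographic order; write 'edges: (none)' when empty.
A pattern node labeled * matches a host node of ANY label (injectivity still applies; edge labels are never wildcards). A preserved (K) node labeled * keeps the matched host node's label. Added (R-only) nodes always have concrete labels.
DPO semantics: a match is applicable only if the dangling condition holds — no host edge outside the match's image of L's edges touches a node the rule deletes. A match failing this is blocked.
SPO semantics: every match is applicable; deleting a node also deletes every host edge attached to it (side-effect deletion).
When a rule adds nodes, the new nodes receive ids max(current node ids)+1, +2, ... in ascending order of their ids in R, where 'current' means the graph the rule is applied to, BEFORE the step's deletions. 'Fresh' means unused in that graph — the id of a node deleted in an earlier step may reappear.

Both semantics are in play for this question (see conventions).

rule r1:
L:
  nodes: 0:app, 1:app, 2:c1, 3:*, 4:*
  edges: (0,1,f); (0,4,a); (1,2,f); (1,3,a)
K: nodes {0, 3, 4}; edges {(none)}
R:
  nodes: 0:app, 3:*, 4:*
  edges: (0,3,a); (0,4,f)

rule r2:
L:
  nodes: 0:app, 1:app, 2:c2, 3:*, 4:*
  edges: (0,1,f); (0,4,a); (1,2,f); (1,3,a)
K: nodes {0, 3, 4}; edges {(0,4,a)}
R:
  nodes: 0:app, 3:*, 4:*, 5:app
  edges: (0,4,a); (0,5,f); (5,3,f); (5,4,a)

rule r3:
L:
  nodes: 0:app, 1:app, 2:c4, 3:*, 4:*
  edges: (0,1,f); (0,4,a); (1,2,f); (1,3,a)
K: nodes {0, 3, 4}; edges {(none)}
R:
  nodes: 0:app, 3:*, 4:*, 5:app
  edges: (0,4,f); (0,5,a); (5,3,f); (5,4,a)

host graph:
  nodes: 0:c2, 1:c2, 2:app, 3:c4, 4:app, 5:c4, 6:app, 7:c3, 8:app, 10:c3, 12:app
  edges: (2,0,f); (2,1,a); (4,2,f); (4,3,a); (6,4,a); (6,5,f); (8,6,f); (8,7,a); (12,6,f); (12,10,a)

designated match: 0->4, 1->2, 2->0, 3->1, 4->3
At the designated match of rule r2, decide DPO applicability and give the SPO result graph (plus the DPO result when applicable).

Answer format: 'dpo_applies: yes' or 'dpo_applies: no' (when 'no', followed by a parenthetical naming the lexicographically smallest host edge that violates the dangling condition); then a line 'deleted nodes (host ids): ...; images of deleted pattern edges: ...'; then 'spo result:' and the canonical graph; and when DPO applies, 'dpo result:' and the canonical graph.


dpo_applies: yes
deleted nodes (host ids): 0, 2; images of deleted pattern edges: (2,0,f); (2,1,a); (4,2,f)
spo result:
nodes: 1:c2, 3:c4, 4:app, 5:c4, 6:app, 7:c3, 8:app, 10:c3, 12:app, 13:app
edges: (4,3,a); (4,13,f); (6,4,a); (6,5,f); (8,6,f); (8,7,a); (12,6,f); (12,10,a); (13,1,f); (13,3,a)
dpo result:
nodes: 1:c2, 3:c4, 4:app, 5:c4, 6:app, 7:c3, 8:app, 10:c3, 12:app, 13:app
edges: (4,3,a); (4,13,f); (6,4,a); (6,5,f); (8,6,f); (8,7,a); (12,6,f); (12,10,a); (13,1,f); (13,3,a)


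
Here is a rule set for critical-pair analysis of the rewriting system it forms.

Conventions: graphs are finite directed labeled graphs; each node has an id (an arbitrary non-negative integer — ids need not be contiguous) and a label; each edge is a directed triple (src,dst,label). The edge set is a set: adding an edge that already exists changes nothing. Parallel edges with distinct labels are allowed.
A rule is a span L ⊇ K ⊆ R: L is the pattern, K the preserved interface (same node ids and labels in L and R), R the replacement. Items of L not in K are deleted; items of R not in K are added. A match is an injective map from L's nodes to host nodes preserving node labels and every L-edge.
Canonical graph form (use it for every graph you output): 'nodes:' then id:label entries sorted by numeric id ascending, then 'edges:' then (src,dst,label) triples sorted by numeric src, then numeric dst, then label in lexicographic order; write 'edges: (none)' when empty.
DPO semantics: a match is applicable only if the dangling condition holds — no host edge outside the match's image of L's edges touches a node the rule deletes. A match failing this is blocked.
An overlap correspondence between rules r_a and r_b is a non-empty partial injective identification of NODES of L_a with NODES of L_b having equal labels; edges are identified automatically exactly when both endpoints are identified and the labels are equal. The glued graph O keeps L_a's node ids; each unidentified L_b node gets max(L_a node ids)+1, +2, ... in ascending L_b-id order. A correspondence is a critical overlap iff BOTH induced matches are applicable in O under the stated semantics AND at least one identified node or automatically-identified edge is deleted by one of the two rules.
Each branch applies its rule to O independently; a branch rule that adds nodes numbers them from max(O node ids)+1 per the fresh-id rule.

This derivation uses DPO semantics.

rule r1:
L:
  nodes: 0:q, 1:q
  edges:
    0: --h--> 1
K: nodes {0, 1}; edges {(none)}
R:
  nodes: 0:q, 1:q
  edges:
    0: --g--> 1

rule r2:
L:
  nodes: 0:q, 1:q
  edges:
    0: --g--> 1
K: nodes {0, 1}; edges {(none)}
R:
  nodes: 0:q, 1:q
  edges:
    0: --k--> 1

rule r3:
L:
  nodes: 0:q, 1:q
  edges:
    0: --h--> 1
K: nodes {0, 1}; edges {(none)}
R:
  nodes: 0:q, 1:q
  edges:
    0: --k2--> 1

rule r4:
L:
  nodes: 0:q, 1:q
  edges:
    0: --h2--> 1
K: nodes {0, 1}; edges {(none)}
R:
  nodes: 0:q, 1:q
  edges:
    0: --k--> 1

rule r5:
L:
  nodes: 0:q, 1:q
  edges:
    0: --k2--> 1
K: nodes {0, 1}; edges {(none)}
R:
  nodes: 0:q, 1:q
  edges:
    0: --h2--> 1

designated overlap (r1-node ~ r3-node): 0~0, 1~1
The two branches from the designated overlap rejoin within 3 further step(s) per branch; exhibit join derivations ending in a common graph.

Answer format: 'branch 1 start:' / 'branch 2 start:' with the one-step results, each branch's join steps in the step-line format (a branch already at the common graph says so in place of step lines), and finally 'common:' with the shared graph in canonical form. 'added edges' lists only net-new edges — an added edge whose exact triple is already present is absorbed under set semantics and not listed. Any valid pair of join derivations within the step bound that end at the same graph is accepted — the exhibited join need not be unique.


branch 1 start:
nodes: 0:q, 1:q
edges: (0,1,g)
branch 2 start:
nodes: 0:q, 1:q
edges: (0,1,k2)
branch 1 step 1: rule r2; match: 0->0, 1->1; deleted nodes (none); deleted edges (0,1,g); added nodes (none); added edges (0,1,k); result: nodes: 0:q, 1:q edges: (0,1,k)
branch 2 step 1: rule r5; match: 0->0, 1->1; deleted nodes (none); deleted edges (0,1,k2); added nodes (none); added edges (0,1,h2); result: nodes: 0:q, 1:q edges: (0,1,h2)
branch 2 step 2: rule r4; match: 0->0, 1->1; deleted nodes (none); deleted edges (0,1,h2); added nodes (none); added edges (0,1,k); result: nodes: 0:q, 1:q edges: (0,1,k)
common:
nodes: 0:q, 1:q
edges: (0,1,k)


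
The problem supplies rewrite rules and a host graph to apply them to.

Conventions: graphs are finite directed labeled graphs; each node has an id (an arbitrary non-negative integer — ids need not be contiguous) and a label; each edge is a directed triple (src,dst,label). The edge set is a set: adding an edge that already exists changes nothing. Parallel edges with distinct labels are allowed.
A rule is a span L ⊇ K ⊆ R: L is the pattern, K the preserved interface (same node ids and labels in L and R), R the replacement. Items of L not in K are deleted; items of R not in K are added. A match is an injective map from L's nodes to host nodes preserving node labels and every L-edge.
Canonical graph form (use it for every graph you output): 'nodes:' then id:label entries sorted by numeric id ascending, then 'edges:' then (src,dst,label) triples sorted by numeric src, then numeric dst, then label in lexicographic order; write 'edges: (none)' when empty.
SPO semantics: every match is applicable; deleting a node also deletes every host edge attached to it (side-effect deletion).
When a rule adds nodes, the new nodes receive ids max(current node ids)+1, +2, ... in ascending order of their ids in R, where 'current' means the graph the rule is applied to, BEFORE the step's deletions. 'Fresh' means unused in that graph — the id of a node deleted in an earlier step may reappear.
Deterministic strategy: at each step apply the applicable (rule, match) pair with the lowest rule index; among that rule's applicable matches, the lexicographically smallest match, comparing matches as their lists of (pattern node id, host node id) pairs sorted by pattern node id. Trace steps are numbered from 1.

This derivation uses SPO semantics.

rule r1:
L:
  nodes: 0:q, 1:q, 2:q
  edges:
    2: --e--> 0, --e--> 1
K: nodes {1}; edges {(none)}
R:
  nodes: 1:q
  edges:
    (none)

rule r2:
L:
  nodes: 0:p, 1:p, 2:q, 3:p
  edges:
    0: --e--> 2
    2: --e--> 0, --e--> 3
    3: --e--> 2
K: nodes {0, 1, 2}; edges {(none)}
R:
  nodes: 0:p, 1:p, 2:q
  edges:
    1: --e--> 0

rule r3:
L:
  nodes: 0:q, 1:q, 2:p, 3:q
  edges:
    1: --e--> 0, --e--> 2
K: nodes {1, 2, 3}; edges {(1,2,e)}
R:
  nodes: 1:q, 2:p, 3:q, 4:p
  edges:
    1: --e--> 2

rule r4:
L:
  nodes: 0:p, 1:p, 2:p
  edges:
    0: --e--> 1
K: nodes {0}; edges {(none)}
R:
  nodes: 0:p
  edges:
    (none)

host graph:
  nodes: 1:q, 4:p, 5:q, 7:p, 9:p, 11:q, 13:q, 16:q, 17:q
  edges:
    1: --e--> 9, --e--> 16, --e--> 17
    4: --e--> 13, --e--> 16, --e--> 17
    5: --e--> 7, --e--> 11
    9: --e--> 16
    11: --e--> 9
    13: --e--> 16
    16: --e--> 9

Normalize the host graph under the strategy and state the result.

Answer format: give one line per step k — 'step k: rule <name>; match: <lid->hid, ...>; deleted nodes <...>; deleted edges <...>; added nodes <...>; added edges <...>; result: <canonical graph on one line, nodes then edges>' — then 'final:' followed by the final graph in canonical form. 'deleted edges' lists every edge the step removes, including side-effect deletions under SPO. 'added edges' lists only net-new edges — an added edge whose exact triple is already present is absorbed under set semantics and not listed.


step 1: rule r1; match: 0->16, 1->17, 2->1; deleted nodes 1, 16; deleted edges (1,9,e); (1,16,e); (1,17,e); (4,16,e); (9,16,e); (13,16,e); (16,9,e); added nodes (none); added edges (none); result: nodes: 4:p, 5:q, 7:p, 9:p, 11:q, 13:q, 17:q edges: (4,13,e); (4,17,e); (5,7,e); (5,11,e); (11,9,e)
step 2: rule r3; match: 0->11, 1->5, 2->7, 3->13; deleted nodes 11; deleted edges (5,11,e); (11,9,e); added nodes 18; added edges (none); result: nodes: 4:p, 5:q, 7:p, 9:p, 13:q, 17:q, 18:p edges: (4,13,e); (4,17,e); (5,7,e)
final:
nodes: 4:p, 5:q, 7:p, 9:p, 13:q, 17:q, 18:p
edges: (4,13,e); (4,17,e); (5,7,e)


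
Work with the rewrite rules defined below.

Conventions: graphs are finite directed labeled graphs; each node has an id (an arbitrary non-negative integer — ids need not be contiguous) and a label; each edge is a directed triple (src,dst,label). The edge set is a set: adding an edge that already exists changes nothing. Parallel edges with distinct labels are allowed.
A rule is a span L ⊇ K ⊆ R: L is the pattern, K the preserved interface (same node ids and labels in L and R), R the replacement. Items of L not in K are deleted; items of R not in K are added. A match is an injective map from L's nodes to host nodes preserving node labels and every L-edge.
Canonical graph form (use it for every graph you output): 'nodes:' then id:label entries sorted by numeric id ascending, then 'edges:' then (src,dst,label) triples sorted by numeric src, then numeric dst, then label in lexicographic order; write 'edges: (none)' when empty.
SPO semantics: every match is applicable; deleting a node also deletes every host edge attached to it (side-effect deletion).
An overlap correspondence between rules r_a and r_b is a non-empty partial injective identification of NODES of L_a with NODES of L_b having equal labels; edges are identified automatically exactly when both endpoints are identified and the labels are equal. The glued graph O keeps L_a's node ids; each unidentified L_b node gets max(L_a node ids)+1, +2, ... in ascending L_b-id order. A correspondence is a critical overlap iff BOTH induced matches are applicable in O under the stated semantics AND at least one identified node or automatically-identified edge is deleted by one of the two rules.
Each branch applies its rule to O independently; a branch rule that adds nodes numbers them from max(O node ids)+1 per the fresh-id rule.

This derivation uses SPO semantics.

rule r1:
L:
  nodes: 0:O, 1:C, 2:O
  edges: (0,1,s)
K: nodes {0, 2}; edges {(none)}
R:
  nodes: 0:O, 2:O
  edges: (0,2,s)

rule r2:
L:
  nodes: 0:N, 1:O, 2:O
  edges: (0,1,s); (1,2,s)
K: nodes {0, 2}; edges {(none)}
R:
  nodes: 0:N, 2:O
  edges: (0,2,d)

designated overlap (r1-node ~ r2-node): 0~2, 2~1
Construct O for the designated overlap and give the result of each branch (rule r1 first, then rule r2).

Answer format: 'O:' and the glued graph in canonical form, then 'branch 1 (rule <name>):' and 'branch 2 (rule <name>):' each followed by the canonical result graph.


O:
nodes: 0:O, 1:C, 2:O, 3:N
edges: (0,1,s); (2,0,s); (3,2,s)
branch 1 (rule r1):
nodes: 0:O, 2:O, 3:N
edges: (0,2,s); (2,0,s); (3,2,s)
branch 2 (rule r2):
nodes: 0:O, 1:C, 3:N
edges: (0,1,s); (3,0,d)
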